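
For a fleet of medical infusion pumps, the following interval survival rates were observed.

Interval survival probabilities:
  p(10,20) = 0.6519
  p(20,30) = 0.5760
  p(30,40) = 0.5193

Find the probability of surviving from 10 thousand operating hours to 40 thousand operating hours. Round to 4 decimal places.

The overall survival probability is 0.6519 × 0.5760 × 0.5193.
= 0.194994.

0.1950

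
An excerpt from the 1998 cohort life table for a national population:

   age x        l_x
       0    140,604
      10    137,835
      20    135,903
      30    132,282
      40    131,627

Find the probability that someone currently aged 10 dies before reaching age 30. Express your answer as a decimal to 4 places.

P(die before 30 | alive at 10) = 1 − l_30/l_10 = 1 − 132,282/137,835 = (5,553)/137,835 = 0.040287.

0.0403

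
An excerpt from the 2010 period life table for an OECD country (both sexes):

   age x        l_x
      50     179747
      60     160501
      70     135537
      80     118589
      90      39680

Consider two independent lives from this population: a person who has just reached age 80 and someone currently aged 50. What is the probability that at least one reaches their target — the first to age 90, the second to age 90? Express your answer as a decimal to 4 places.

p₁ = l_90/l_80 = 39680/118589 = 0.334601; p₂ = l_90/l_50 = 39680/179747 = 0.220755.
P(at least one) = 1 − (1−p₁)(1−p₂) = 1 − 0.665399 × 0.779245 = 0.481491.

0.4815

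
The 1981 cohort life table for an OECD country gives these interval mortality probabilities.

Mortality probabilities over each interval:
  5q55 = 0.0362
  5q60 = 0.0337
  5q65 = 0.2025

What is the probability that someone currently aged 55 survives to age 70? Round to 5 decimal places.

Chaining the interval survival probabilities: (1 − 0.0362) × (1 − 0.0337) × (1 − 0.2025).
= 0.9638 × 0.9663 × 0.7975 = 0.742728.

0.74273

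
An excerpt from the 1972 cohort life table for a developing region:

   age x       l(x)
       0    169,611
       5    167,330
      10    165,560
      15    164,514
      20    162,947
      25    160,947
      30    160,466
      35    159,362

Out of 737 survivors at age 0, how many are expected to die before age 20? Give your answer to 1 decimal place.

The relevant probability is 1 − 162,947/169,611 = 0.039290.
Expected number = 737 × 0.039290 = 29.0.

29.0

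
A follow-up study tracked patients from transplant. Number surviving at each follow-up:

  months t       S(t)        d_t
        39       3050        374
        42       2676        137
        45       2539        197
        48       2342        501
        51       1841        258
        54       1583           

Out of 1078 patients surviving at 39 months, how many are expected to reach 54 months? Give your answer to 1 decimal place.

The relevant probability is 1583/3050 = 0.519016.
Expected number = 1078 × 0.519016 = 559.5.

559.5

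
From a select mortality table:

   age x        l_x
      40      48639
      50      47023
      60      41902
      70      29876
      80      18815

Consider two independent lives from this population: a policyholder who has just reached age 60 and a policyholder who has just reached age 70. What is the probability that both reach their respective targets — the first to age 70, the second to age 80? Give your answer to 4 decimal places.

p₁ = l_70/l_60 = 29876/41902 = 0.712997; p₂ = l_80/l_70 = 18815/29876 = 0.629770.
P(both) = p₁ × p₂ = 0.712997 × 0.629770 = 0.449024.

0.4490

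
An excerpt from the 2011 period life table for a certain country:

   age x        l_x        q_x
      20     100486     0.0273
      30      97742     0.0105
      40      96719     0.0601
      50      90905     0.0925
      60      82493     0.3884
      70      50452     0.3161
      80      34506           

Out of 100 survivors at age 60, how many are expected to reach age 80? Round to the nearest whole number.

The relevant probability is 34506/82493 = 0.418290.
Expected number = 100 × 0.418290 = 42.

42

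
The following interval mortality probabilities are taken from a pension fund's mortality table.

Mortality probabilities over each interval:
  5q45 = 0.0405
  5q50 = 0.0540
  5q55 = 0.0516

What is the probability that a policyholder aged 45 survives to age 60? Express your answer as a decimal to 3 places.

0.861

Chaining the interval survival probabilities: (1 − 0.0405) × (1 − 0.0540) × (1 − 0.0516).
= 0.9595 × 0.9460 × 0.9484 = 0.860850.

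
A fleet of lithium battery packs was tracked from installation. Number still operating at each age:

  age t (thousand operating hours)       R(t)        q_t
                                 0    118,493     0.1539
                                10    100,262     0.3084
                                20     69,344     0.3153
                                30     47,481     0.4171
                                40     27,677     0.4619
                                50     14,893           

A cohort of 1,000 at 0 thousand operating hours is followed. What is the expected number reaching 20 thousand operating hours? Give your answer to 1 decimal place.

585.2

The relevant probability is 69,344/118,493 = 0.585216.
Expected number = 1,000 × 0.585216 = 585.2.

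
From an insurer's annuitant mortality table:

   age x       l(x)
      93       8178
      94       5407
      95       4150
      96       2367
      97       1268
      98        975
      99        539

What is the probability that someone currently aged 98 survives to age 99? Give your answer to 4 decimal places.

0.5528

The conditional survival probability is l(99)/l(98) = 539/975 = 0.552821.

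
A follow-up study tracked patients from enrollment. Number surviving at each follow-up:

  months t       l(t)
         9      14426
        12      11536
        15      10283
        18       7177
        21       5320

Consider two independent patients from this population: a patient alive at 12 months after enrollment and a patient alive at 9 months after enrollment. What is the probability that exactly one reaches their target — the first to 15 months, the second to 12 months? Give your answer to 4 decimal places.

p₁ = l(15)/l(12) = 10283/11536 = 0.891383; p₂ = l(12)/l(9) = 11536/14426 = 0.799667.
P(exactly one) = p₁(1−p₂) + (1−p₁)p₂ = 0.178573 + 0.086857 = 0.265431.

0.2654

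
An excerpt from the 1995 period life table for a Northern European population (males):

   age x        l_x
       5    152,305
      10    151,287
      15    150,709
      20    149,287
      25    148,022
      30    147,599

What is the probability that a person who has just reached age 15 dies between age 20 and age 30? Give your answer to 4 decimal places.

This is the probability of reaching 20 but not 30, conditional on being alive at 15: (l_20 − l_30) / l_15.
= (149,287 − 147,599) / 150,709 = 1,688 / 150,709 = 0.011200.

0.0112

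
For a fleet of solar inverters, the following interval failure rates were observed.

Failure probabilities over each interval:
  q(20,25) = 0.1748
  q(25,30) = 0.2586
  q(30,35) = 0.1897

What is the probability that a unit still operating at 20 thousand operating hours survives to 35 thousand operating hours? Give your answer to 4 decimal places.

Chaining the interval survival probabilities: (1 − 0.1748) × (1 − 0.2586) × (1 − 0.1897).
= 0.8252 × 0.7414 × 0.8103 = 0.495744.

0.4957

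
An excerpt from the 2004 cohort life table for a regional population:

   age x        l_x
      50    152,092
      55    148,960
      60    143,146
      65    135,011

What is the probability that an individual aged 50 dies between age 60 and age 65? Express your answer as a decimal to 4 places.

We want 10|5q50 = (l_60 − l_65)/l_50.
This is the probability of reaching 60 but not 65, conditional on being alive at 50: (l_60 − l_65) / l_50.
= (143,146 − 135,011) / 152,092 = 8,135 / 152,092 = 0.053487.

0.0535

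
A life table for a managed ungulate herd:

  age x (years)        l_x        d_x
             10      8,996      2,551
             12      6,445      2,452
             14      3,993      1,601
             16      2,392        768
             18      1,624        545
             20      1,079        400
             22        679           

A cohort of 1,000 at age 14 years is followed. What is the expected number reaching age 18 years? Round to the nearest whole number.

407

The relevant probability is 1,624/3,993 = 0.406712.
Expected number = 1,000 × 0.406712 = 407.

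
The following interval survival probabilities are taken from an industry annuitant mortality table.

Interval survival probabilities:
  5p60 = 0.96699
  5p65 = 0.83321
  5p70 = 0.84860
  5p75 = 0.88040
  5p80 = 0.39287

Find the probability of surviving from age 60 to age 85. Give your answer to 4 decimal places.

25p60 = 0.96699 × 0.83321 × 0.84860 × 0.88040 × 0.39287.
= 0.236488.

0.2365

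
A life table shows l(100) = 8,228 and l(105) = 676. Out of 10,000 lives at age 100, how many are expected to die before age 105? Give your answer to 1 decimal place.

9178.4

The relevant probability is 1 − 676/8,228 = 0.917842.
Expected number = 10,000 × 0.917842 = 9178.4.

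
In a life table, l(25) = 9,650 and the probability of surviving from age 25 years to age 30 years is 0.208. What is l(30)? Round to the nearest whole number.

l(30) = l(25) × p = 9,650 × 0.208 = 2007.

2007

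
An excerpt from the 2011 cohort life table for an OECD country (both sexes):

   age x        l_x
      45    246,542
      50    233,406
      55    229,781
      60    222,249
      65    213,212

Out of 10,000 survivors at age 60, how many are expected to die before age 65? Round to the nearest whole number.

407

The relevant probability is 1 − 213,212/222,249 = 0.040662.
Expected number = 10,000 × 0.040662 = 407.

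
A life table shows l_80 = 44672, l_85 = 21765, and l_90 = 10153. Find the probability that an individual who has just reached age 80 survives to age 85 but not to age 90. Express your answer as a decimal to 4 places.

0.2599

We want 5|5q80 = (l_85 − l_90)/l_80.
This is the probability of reaching 85 but not 90, conditional on being alive at 80: (l_85 − l_90) / l_80.
= (21765 − 10153) / 44672 = 11612 / 44672 = 0.259939.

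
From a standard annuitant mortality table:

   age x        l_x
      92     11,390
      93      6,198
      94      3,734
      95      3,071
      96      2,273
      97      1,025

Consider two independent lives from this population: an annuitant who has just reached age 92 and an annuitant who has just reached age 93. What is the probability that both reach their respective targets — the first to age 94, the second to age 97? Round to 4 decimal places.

0.0542

p₁ = l_94/l_92 = 3,734/11,390 = 0.327831; p₂ = l_97/l_93 = 1,025/6,198 = 0.165376.
P(both) = p₁ × p₂ = 0.327831 × 0.165376 = 0.054215.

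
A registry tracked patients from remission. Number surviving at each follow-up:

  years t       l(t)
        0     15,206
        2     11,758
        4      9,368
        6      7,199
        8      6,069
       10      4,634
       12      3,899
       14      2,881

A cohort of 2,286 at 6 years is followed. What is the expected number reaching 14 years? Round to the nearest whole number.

915

The relevant probability is 2,881/7,199 = 0.400194.
Expected number = 2,286 × 0.400194 = 915.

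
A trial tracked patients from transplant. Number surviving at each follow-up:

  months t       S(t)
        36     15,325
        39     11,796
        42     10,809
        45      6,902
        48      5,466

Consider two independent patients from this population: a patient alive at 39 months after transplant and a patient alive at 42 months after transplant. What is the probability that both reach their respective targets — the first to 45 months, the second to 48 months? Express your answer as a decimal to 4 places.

0.2959

p₁ = S(45)/S(39) = 6,902/11,796 = 0.585114; p₂ = S(48)/S(42) = 5,466/10,809 = 0.505690.
P(both) = p₁ × p₂ = 0.585114 × 0.505690 = 0.295886.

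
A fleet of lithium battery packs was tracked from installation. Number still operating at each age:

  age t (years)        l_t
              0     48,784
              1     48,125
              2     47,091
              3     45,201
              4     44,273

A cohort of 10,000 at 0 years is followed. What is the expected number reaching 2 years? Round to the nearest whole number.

9653

The relevant probability is 47,091/48,784 = 0.965296.
Expected number = 10,000 × 0.965296 = 9653.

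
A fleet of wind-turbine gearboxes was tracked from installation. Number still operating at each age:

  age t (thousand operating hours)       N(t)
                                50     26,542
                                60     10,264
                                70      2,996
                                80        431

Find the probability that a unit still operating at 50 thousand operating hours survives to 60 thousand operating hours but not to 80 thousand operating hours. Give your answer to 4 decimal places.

This is the probability of reaching 60 but not 80, conditional on being operational at 50: (N(60) − N(80)) / N(50).
= (10,264 − 431) / 26,542 = 9,833 / 26,542 = 0.370469.

0.3705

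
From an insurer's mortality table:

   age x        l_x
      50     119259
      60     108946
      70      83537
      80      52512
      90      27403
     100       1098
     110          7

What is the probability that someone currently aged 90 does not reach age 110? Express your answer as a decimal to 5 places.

P(die before 110 | alive at 90) = 1 − l_110/l_90 = 1 − 7/27403 = (27396)/27403 = 0.999745.

0.99974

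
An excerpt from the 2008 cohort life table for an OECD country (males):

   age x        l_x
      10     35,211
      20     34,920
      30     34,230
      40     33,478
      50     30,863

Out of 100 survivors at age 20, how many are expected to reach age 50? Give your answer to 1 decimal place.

The relevant probability is 30,863/34,920 = 0.883820.
Expected number = 100 × 0.883820 = 88.4.

88.4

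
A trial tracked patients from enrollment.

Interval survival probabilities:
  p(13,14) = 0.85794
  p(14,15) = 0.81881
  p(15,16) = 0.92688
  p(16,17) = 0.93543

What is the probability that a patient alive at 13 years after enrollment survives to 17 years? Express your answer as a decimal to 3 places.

0.609

Survival from 13 to 17 is the product of surviving each interval: 0.85794 × 0.81881 × 0.92688 × 0.93543.
= 0.609081.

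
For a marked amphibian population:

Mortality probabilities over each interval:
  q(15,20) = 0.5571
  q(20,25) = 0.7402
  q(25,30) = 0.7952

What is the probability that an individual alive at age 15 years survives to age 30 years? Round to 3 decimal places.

0.024

Chaining the interval survival probabilities: (1 − 0.5571) × (1 − 0.7402) × (1 − 0.7952).
= 0.4429 × 0.2598 × 0.2048 = 0.023565.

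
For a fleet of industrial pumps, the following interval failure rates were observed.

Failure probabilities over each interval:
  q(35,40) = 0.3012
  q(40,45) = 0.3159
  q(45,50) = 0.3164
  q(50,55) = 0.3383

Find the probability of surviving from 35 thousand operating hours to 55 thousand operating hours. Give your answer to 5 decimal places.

P(survive 35→55) = (1 − 0.3012) × (1 − 0.3159) × (1 − 0.3164) × (1 − 0.3383).
= 0.6988 × 0.6841 × 0.6836 × 0.6617 = 0.216240.

0.21624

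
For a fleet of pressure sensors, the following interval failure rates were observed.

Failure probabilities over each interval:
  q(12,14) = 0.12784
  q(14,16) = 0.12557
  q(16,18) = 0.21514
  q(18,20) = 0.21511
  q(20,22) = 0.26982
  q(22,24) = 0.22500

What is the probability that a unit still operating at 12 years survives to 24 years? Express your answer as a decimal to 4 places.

Survival from 12 to 24 is the product of surviving each interval: (1 − 0.12784) × (1 − 0.12557) × (1 − 0.21514) × (1 − 0.21511) × (1 − 0.26982) × (1 − 0.22500).
= 0.87216 × 0.87443 × 0.78486 × 0.78489 × 0.73018 × 0.77500 = 0.265861.

0.2659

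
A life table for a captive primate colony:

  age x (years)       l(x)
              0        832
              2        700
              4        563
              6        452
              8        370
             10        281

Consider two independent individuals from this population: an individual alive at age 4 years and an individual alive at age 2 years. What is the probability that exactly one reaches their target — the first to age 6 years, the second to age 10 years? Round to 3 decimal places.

0.560

p₁ = l(6)/l(4) = 452/563 = 0.802842; p₂ = l(10)/l(2) = 281/700 = 0.401429.
P(exactly one) = p₁(1−p₂) + (1−p₁)p₂ = 0.480558 + 0.079145 = 0.559703.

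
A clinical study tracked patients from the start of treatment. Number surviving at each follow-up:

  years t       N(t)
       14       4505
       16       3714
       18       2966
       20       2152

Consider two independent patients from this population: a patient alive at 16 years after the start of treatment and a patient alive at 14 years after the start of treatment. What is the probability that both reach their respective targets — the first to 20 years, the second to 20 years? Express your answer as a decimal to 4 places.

p₁ = N(20)/N(16) = 2152/3714 = 0.579429; p₂ = N(20)/N(14) = 2152/4505 = 0.477691.
P(both) = p₁ × p₂ = 0.579429 × 0.477691 = 0.276788.

0.2768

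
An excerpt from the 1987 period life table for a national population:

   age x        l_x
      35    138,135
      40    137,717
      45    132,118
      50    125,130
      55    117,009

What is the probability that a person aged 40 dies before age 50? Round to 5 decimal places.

P(die before 50 | alive at 40) = 1 − l_50/l_40 = 1 − 125,130/137,717 = (12,587)/137,717 = 0.091398.

0.09140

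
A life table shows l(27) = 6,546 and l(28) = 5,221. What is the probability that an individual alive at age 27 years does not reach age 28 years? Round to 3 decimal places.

0.202

P(die before 28 | alive at 27) = 1 − l(28)/l(27) = 1 − 5,221/6,546 = (1,325)/6,546 = 0.202414.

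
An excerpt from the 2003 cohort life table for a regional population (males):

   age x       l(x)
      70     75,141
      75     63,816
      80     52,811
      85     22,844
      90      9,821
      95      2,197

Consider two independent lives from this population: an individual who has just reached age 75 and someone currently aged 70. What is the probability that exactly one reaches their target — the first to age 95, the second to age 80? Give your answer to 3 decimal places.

0.689

p₁ = l(95)/l(75) = 2,197/63,816 = 0.034427; p₂ = l(80)/l(70) = 52,811/75,141 = 0.702825.
P(exactly one) = p₁(1−p₂) + (1−p₁)p₂ = 0.010231 + 0.678629 = 0.688860.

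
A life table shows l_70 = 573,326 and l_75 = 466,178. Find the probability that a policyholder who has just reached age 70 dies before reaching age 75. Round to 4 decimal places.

0.1869

P(die before 75 | alive at 70) = 1 − l_75/l_70 = 1 − 466,178/573,326 = (107,148)/573,326 = 0.186888.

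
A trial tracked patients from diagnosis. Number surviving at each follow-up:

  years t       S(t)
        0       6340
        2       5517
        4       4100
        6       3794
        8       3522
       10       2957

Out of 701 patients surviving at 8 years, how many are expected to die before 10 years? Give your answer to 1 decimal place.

112.5

The relevant probability is 1 − 2957/3522 = 0.160420.
Expected number = 701 × 0.160420 = 112.5.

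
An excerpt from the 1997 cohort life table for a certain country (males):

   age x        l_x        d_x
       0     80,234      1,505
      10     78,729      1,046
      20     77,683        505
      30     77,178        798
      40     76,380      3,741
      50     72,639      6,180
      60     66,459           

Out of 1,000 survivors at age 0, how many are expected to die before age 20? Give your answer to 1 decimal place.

31.8

The relevant probability is 1 − 77,683/80,234 = 0.031795.
Expected number = 1,000 × 0.031795 = 31.8.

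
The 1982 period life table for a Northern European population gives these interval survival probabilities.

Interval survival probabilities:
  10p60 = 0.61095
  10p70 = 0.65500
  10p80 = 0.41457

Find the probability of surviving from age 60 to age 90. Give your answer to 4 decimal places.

0.1659

The overall survival probability is 0.61095 × 0.65500 × 0.41457.
= 0.165899.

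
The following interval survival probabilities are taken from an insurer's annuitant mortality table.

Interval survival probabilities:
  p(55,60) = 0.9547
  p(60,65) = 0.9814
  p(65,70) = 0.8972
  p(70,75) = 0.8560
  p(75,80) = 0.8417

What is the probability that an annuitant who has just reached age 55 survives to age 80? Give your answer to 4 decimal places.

0.6057

Survival from 55 to 80 is the product of surviving each interval: 0.9547 × 0.9814 × 0.8972 × 0.8560 × 0.8417.
= 0.605666.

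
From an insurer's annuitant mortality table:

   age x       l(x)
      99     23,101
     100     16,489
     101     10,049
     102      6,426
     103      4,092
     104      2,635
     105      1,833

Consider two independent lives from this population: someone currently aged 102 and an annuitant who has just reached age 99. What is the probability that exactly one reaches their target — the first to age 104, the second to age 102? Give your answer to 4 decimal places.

0.4601

p₁ = l(104)/l(102) = 2,635/6,426 = 0.410053; p₂ = l(102)/l(99) = 6,426/23,101 = 0.278170.
P(exactly one) = p₁(1−p₂) + (1−p₁)p₂ = 0.295989 + 0.164106 = 0.460094.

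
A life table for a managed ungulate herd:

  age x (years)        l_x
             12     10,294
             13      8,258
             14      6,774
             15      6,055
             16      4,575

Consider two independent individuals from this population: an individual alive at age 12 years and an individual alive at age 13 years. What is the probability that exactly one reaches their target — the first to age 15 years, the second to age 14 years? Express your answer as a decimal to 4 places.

0.4435

p₁ = l_15/l_12 = 6,055/10,294 = 0.588207; p₂ = l_14/l_13 = 6,774/8,258 = 0.820295.
P(exactly one) = p₁(1−p₂) + (1−p₁)p₂ = 0.105704 + 0.337792 = 0.443495.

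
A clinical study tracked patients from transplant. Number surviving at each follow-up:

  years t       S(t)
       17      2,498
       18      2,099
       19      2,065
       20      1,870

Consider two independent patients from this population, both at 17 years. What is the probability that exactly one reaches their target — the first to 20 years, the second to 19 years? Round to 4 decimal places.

p₁ = S(20)/S(17) = 1,870/2,498 = 0.748599; p₂ = S(19)/S(17) = 2,065/2,498 = 0.826661.
P(exactly one) = p₁(1−p₂) + (1−p₁)p₂ = 0.129761 + 0.207823 = 0.337585.

0.3376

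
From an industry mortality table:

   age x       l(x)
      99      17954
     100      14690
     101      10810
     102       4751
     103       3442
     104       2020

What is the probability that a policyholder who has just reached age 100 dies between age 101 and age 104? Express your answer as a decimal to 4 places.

This is the probability of reaching 101 but not 104, conditional on being alive at 100: (l(101) − l(104)) / l(100).
= (10810 − 2020) / 14690 = 8790 / 14690 = 0.598366.

0.5984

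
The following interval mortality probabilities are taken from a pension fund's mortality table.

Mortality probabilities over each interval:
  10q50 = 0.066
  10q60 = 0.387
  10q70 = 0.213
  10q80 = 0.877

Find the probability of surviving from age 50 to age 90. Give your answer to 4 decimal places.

The overall survival probability is (1 − 0.066) × (1 − 0.387) × (1 − 0.213) × (1 − 0.877).
= 0.934 × 0.613 × 0.787 × 0.123 = 0.055423.

0.0554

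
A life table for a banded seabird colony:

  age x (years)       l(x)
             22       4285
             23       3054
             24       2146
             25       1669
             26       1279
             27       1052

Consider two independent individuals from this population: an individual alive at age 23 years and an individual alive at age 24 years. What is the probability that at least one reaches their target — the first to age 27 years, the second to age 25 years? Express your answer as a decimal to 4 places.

0.8543

p₁ = l(27)/l(23) = 1052/3054 = 0.344466; p₂ = l(25)/l(24) = 1669/2146 = 0.777726.
P(at least one) = 1 − (1−p₁)(1−p₂) = 1 − 0.655534 × 0.222274 = 0.854292.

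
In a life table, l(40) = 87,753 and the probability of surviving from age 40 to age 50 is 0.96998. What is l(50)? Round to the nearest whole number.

85119

l(50) = l(40) × p = 87,753 × 0.96998 = 85119.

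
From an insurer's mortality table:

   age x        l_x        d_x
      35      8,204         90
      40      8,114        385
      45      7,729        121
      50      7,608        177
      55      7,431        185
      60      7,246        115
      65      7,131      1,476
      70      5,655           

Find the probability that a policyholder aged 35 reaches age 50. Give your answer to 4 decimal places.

0.9274

The conditional survival probability is l_50/l_35 = 7,608/8,204 = 0.927353.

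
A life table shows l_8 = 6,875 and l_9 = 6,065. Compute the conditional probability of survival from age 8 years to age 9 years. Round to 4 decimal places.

0.8822

The conditional survival probability is l_9/l_8 = 6,065/6,875 = 0.882182.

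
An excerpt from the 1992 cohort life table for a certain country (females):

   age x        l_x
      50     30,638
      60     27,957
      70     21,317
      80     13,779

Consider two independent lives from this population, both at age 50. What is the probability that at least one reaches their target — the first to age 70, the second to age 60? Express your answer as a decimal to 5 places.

0.97338

p₁ = l_70/l_50 = 21,317/30,638 = 0.695770; p₂ = l_60/l_50 = 27,957/30,638 = 0.912494.
P(at least one) = 1 − (1−p₁)(1−p₂) = 1 − 0.304230 × 0.087506 = 0.973378.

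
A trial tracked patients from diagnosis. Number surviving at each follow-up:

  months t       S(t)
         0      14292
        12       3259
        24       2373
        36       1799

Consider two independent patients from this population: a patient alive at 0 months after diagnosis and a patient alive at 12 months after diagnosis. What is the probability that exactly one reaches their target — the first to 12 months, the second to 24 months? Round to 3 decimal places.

0.624

p₁ = S(12)/S(0) = 3259/14292 = 0.228030; p₂ = S(24)/S(12) = 2373/3259 = 0.728137.
P(exactly one) = p₁(1−p₂) + (1−p₁)p₂ = 0.061993 + 0.562100 = 0.624093.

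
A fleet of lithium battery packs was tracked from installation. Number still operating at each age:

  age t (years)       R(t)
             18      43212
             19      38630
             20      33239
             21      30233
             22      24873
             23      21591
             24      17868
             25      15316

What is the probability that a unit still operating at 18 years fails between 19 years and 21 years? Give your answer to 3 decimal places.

0.194

This is the probability of reaching 19 but not 21, conditional on being operational at 18: (R(19) − R(21)) / R(18).
= (38630 − 30233) / 43212 = 8397 / 43212 = 0.194321.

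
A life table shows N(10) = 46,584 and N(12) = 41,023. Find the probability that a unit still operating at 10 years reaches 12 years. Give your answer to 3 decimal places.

0.881

The conditional survival probability is N(12)/N(10) = 41,023/46,584 = 0.880624.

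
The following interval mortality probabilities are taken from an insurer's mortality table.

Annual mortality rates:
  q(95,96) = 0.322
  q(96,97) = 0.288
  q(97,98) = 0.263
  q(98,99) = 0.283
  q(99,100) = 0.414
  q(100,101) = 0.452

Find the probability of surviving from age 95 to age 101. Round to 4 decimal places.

Chaining the interval survival probabilities: (1 − 0.322) × (1 − 0.288) × (1 − 0.263) × (1 − 0.283) × (1 − 0.414) × (1 − 0.452).
= 0.678 × 0.712 × 0.737 × 0.717 × 0.586 × 0.548 = 0.081917.

0.0819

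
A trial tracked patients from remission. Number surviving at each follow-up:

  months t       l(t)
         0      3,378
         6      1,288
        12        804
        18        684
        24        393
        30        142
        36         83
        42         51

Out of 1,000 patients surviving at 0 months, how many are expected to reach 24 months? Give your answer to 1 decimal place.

The relevant probability is 393/3,378 = 0.116341.
Expected number = 1,000 × 0.116341 = 116.3.

116.3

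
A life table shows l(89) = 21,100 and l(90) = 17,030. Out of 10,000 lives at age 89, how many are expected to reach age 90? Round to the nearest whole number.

The relevant probability is 17,030/21,100 = 0.807109.
Expected number = 10,000 × 0.807109 = 8071.

8071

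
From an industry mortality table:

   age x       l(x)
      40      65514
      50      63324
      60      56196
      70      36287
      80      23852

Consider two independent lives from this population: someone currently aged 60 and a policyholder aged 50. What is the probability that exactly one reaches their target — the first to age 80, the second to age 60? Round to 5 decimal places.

p₁ = l(80)/l(60) = 23852/56196 = 0.424443; p₂ = l(60)/l(50) = 56196/63324 = 0.887436.
P(exactly one) = p₁(1−p₂) + (1−p₁)p₂ = 0.047777 + 0.510770 = 0.558547.

0.55855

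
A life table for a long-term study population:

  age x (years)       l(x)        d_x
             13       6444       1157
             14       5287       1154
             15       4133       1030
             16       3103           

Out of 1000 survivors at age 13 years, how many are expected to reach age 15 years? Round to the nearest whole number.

641

The relevant probability is 4133/6444 = 0.641372.
Expected number = 1000 × 0.641372 = 641.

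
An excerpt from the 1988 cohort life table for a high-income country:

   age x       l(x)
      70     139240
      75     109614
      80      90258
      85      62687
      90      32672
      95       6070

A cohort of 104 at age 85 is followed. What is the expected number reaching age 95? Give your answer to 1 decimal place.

The relevant probability is 6070/62687 = 0.096830.
Expected number = 104 × 0.096830 = 10.1.

10.1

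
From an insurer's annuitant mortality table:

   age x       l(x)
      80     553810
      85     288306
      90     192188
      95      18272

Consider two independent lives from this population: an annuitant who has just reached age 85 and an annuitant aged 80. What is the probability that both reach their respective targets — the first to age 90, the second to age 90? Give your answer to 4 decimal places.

0.2313

p₁ = l(90)/l(85) = 192188/288306 = 0.666611; p₂ = l(90)/l(80) = 192188/553810 = 0.347029.
P(both) = p₁ × p₂ = 0.666611 × 0.347029 = 0.231333.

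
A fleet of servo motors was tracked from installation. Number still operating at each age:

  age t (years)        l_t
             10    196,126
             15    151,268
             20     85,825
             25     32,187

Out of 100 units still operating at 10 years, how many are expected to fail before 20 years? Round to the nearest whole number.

56

The relevant probability is 1 − 85,825/196,126 = 0.562399.
Expected number = 100 × 0.562399 = 56.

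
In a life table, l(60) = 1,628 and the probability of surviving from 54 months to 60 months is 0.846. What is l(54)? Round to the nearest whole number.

l(54) = l(60) / p = 1,628 / 0.846 = 1924.

1924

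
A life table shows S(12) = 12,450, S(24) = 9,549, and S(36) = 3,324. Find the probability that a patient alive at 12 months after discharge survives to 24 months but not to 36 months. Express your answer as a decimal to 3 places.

This is the probability of reaching 24 but not 36, conditional on being alive at 12: (S(24) − S(36)) / S(12).
= (9,549 − 3,324) / 12,450 = 6,225 / 12,450 = 0.500000.

0.500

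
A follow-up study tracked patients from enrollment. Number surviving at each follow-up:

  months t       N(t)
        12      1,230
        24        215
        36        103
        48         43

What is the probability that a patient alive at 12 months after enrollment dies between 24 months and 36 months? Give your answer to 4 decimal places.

0.0911

This is the probability of reaching 24 but not 36, conditional on being alive at 12: (N(24) − N(36)) / N(12).
= (215 − 103) / 1,230 = 112 / 1,230 = 0.091057.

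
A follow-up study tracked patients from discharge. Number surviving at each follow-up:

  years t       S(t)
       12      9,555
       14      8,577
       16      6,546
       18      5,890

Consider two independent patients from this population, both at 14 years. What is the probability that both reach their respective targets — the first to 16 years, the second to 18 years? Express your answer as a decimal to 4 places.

0.5241

p₁ = S(16)/S(14) = 6,546/8,577 = 0.763204; p₂ = S(18)/S(14) = 5,890/8,577 = 0.686720.
P(both) = p₁ × p₂ = 0.763204 × 0.686720 = 0.524107.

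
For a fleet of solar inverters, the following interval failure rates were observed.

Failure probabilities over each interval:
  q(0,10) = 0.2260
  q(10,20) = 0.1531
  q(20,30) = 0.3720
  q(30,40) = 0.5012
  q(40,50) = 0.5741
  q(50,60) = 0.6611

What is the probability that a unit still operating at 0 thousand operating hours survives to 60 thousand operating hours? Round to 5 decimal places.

P(survive 0→60) = (1 − 0.2260) × (1 − 0.1531) × (1 − 0.3720) × (1 − 0.5012) × (1 − 0.5741) × (1 − 0.6611).
= 0.7740 × 0.8469 × 0.6280 × 0.4988 × 0.4259 × 0.3389 = 0.029637.

0.02964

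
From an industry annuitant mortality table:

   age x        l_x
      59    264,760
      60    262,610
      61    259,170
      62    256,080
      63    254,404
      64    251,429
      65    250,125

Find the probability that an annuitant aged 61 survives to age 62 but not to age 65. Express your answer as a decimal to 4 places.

We want 1|3q61 = (l_62 − l_65)/l_61.
This is the probability of reaching 62 but not 65, conditional on being alive at 61: (l_62 − l_65) / l_61.
= (256,080 − 250,125) / 259,170 = 5,955 / 259,170 = 0.022977.

0.0230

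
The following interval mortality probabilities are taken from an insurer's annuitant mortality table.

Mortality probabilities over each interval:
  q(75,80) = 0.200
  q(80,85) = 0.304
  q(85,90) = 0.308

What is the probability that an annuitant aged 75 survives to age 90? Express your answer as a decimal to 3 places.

Survival from 75 to 90 is the product of surviving each interval: (1 − 0.200) × (1 − 0.304) × (1 − 0.308).
= 0.800 × 0.696 × 0.692 = 0.385306.

0.385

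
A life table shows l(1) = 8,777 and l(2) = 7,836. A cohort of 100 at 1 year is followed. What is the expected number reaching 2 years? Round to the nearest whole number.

The relevant probability is 7,836/8,777 = 0.892788.
Expected number = 100 × 0.892788 = 89.

89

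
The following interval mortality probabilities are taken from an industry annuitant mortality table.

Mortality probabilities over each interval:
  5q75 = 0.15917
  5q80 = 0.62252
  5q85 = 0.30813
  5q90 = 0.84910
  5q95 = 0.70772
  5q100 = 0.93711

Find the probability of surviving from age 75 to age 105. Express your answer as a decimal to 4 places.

Chaining the interval survival probabilities: (1 − 0.15917) × (1 − 0.62252) × (1 − 0.30813) × (1 − 0.84910) × (1 − 0.70772) × (1 − 0.93711).
= 0.84083 × 0.37748 × 0.69187 × 0.15090 × 0.29228 × 0.06289 = 0.000609.

0.0006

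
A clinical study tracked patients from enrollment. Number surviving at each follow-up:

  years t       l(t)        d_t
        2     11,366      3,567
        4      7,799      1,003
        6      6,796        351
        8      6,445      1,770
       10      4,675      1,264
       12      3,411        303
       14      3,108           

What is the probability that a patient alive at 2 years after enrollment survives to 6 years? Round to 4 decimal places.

0.5979

The conditional survival probability is l(6)/l(2) = 6,796/11,366 = 0.597924.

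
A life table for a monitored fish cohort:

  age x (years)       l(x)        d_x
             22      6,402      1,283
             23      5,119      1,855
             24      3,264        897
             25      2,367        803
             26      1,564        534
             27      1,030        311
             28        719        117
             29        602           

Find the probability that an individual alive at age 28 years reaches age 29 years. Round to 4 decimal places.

The conditional survival probability is l(29)/l(28) = 602/719 = 0.837274.

0.8373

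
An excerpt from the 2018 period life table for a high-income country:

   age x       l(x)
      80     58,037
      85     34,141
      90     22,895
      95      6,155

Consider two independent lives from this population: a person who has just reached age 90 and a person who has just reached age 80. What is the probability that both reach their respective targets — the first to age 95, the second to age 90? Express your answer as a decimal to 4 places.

0.1061

p₁ = l(95)/l(90) = 6,155/22,895 = 0.268836; p₂ = l(90)/l(80) = 22,895/58,037 = 0.394490.
P(both) = p₁ × p₂ = 0.268836 × 0.394490 = 0.106053.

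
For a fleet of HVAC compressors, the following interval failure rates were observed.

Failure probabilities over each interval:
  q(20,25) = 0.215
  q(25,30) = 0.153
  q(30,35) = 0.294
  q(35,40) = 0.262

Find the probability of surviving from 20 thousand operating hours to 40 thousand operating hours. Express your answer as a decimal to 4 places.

0.3464

Survival from 20 to 40 is the product of surviving each interval: (1 − 0.215) × (1 − 0.153) × (1 − 0.294) × (1 − 0.262).
= 0.785 × 0.847 × 0.706 × 0.738 = 0.346429.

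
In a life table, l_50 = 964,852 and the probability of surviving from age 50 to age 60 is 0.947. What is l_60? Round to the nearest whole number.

913715

l_60 = l_50 × p = 964,852 × 0.947 = 913715.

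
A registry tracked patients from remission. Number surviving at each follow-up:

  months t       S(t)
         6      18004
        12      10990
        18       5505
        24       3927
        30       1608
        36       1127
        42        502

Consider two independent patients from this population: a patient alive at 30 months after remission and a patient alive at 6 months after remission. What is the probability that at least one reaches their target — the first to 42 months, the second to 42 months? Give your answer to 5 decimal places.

p₁ = S(42)/S(30) = 502/1608 = 0.312189; p₂ = S(42)/S(6) = 502/18004 = 0.027883.
P(at least one) = 1 − (1−p₁)(1−p₂) = 1 − 0.687811 × 0.972117 = 0.331367.

0.33137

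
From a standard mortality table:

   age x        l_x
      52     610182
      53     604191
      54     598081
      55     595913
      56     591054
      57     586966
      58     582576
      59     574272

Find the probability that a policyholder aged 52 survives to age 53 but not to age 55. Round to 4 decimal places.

This is the probability of reaching 53 but not 55, conditional on being alive at 52: (l_53 − l_55) / l_52.
= (604191 − 595913) / 610182 = 8278 / 610182 = 0.013566.

0.0136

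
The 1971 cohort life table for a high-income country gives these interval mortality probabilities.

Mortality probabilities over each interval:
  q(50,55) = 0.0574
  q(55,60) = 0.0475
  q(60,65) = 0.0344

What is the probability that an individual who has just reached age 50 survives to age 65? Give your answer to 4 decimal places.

0.8669

Chaining the interval survival probabilities: (1 − 0.0574) × (1 − 0.0475) × (1 − 0.0344).
= 0.9426 × 0.9525 × 0.9656 = 0.866941.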